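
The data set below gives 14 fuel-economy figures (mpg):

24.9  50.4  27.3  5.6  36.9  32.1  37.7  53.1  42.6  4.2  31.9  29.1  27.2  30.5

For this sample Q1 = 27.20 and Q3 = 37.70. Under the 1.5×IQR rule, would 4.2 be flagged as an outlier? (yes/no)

IQR = Q3 − Q1 = 37.70 − 27.20 = 10.50.
Lower fence = Q1 − 1.5·IQR = 27.20 − 15.75 = 11.45.
Upper fence = Q3 + 1.5·IQR = 37.70 + 15.75 = 53.45.
4.2 lies below the lower fence.

yes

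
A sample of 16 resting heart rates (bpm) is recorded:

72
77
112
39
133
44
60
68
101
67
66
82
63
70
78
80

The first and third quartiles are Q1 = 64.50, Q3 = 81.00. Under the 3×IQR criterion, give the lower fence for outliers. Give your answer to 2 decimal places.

15.00

IQR = Q3 − Q1 = 81.00 − 64.50 = 16.50.
Lower fence = Q1 − 3·IQR = 64.50 − 49.50 = 15.00.
Upper fence = Q3 + 3·IQR = 81.00 + 49.50 = 130.50.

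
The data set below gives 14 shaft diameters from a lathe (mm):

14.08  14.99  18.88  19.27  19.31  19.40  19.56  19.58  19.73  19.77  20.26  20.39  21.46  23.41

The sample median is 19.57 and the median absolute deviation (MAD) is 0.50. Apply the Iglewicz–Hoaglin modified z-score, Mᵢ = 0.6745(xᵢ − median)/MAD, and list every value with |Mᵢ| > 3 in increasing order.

|Mᵢ| > 3 ⇔ |xᵢ − 19.57| > 3·0.50/0.6745 = 2.22.
So outliers lie outside [17.35, 21.79].
14.08: M = -7.41 → outlier.
14.99: M = -6.18 → outlier.
23.41: M = 5.18 → outlier.

14.08, 14.99, 23.41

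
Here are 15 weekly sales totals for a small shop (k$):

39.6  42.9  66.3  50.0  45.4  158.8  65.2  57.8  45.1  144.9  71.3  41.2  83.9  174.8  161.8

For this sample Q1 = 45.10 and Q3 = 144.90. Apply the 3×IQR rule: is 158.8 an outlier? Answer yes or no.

no

IQR = Q3 − Q1 = 144.90 − 45.10 = 99.80.
Lower fence = Q1 − 3·IQR = 45.10 − 299.40 = -254.30.
Upper fence = Q3 + 3·IQR = 144.90 + 299.40 = 444.30.
158.8 lies within [-254.30, 444.30].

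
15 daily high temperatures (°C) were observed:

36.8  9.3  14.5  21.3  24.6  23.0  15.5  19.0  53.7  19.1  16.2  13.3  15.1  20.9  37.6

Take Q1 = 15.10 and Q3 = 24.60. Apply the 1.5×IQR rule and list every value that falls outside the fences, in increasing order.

53.7

IQR = Q3 − Q1 = 24.60 − 15.10 = 9.50.
Lower fence = Q1 − 1.5·IQR = 15.10 − 14.25 = 0.85.
Upper fence = Q3 + 1.5·IQR = 24.60 + 14.25 = 38.85.
53.7 > 38.85 → outlier.
All remaining values lie within [0.85, 38.85].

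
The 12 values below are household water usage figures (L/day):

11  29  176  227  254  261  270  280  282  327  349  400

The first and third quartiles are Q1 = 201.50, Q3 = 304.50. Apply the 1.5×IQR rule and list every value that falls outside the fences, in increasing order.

11, 29

IQR = Q3 − Q1 = 304.50 − 201.50 = 103.00.
Lower fence = Q1 − 1.5·IQR = 201.50 − 154.50 = 47.00.
Upper fence = Q3 + 1.5·IQR = 304.50 + 154.50 = 459.00.
11 < 47.00 → outlier.
29 < 47.00 → outlier.
All remaining values lie within [47.00, 459.00].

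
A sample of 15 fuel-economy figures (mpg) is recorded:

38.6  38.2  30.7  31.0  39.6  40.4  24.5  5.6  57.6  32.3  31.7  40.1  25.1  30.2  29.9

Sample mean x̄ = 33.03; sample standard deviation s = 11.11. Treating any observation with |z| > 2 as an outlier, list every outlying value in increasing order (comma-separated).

Cutoffs at x̄ ± 2s: 33.03 ± 2·11.11 = [10.81, 55.25].
5.6: z = -2.47, |z| > 2 → outlier.
57.6: z = 2.21, |z| > 2 → outlier.
Every other value lies within [10.81, 55.25].

5.6, 57.6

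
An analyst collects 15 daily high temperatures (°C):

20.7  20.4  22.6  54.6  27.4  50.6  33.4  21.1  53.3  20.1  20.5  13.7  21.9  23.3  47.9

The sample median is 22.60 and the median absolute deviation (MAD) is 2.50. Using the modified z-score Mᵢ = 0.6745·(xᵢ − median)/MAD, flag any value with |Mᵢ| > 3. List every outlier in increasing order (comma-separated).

|Mᵢ| > 3 ⇔ |xᵢ − 22.60| > 3·2.50/0.6745 = 11.12.
So outliers lie outside [11.48, 33.72].
47.9: M = 6.83 → outlier.
50.6: M = 7.55 → outlier.
53.3: M = 8.28 → outlier.
54.6: M = 8.63 → outlier.

47.9, 50.6, 53.3, 54.6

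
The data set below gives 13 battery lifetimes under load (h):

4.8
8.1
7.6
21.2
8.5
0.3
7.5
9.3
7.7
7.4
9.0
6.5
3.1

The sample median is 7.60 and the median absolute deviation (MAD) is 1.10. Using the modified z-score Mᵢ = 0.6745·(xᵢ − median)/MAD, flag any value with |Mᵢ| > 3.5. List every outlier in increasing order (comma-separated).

0.3, 21.2

|Mᵢ| > 3.5 ⇔ |xᵢ − 7.60| > 3.5·1.10/0.6745 = 5.71.
So outliers lie outside [1.89, 13.31].
0.3: M = -4.48 → outlier.
21.2: M = 8.34 → outlier.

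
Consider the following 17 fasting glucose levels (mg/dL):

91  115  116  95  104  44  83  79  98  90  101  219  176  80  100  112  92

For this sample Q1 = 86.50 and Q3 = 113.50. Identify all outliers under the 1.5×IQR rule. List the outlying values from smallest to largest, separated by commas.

IQR = Q3 − Q1 = 113.50 − 86.50 = 27.00.
Lower fence = Q1 − 1.5·IQR = 86.50 − 40.50 = 46.00.
Upper fence = Q3 + 1.5·IQR = 113.50 + 40.50 = 154.00.
44 < 46.00 → outlier.
176 > 154.00 → outlier.
219 > 154.00 → outlier.
All remaining values lie within [46.00, 154.00].

44, 176, 219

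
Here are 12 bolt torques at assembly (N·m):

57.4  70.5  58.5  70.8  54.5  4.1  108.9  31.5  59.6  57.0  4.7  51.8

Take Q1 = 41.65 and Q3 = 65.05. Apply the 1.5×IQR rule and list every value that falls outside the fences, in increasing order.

IQR = Q3 − Q1 = 65.05 − 41.65 = 23.40.
Lower fence = Q1 − 1.5·IQR = 41.65 − 35.10 = 6.55.
Upper fence = Q3 + 1.5·IQR = 65.05 + 35.10 = 100.15.
4.1 < 6.55 → outlier.
4.7 < 6.55 → outlier.
108.9 > 100.15 → outlier.
All remaining values lie within [6.55, 100.15].

4.1, 4.7, 108.9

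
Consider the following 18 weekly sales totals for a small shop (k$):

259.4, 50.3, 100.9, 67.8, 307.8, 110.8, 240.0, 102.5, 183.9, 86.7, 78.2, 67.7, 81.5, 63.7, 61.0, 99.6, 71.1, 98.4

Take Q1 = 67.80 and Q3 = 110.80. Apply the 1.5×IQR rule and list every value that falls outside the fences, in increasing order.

IQR = Q3 − Q1 = 110.80 − 67.80 = 43.00.
Lower fence = Q1 − 1.5·IQR = 67.80 − 64.50 = 3.30.
Upper fence = Q3 + 1.5·IQR = 110.80 + 64.50 = 175.30.
183.9 > 175.30 → outlier.
240.0 > 175.30 → outlier.
259.4 > 175.30 → outlier.
307.8 > 175.30 → outlier.
All remaining values lie within [3.30, 175.30].

183.9, 240.0, 259.4, 307.8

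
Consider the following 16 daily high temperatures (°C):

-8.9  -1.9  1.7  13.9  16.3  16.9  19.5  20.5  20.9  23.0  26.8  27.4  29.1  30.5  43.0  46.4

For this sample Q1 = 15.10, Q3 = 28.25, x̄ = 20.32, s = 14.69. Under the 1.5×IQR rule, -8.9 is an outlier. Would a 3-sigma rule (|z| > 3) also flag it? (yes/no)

no

z = (-8.9 − 20.32) / 14.69 = -1.99.
|z| = 1.99 ≤ 3.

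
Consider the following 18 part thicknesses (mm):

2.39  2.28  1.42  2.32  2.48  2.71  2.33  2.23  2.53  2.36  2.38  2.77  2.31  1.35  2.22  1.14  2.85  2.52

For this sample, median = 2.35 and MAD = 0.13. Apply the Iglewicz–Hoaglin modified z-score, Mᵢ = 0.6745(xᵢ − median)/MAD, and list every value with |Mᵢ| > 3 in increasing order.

1.14, 1.35, 1.42

|Mᵢ| > 3 ⇔ |xᵢ − 2.35| > 3·0.13/0.6745 = 0.58.
So outliers lie outside [1.77, 2.93].
1.14: M = -6.28 → outlier.
1.35: M = -5.19 → outlier.
1.42: M = -4.83 → outlier.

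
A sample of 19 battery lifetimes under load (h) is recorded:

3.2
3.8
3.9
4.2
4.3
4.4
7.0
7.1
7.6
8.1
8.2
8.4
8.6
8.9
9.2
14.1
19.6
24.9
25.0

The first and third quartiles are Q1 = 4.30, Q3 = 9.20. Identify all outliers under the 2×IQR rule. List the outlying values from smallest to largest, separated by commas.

19.6, 24.9, 25.0

IQR = Q3 − Q1 = 9.20 − 4.30 = 4.90.
Lower fence = Q1 − 2·IQR = 4.30 − 9.80 = -5.50.
Upper fence = Q3 + 2·IQR = 9.20 + 9.80 = 19.00.
19.6 > 19.00 → outlier.
24.9 > 19.00 → outlier.
25.0 > 19.00 → outlier.
All remaining values lie within [-5.50, 19.00].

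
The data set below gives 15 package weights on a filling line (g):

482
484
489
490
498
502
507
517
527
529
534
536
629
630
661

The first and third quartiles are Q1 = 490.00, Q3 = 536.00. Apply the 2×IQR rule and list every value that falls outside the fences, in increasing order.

IQR = Q3 − Q1 = 536.00 − 490.00 = 46.00.
Lower fence = Q1 − 2·IQR = 490.00 − 92.00 = 398.00.
Upper fence = Q3 + 2·IQR = 536.00 + 92.00 = 628.00.
629 > 628.00 → outlier.
630 > 628.00 → outlier.
661 > 628.00 → outlier.
All remaining values lie within [398.00, 628.00].

629, 630, 661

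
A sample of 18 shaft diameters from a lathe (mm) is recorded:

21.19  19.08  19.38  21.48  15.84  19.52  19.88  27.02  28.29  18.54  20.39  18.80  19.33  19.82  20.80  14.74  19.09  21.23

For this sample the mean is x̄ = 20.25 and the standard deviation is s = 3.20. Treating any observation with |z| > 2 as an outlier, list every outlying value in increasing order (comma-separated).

Cutoffs at x̄ ± 2s: 20.25 ± 2·3.20 = [13.85, 26.65].
27.02: z = 2.12, |z| > 2 → outlier.
28.29: z = 2.51, |z| > 2 → outlier.
Every other value lies within [13.85, 26.65].

27.02, 28.29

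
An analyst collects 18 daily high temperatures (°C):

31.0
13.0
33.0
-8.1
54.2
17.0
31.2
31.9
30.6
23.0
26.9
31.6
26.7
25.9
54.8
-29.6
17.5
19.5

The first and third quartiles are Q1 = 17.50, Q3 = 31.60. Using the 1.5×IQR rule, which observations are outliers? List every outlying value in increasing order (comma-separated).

-29.6, -8.1, 54.2, 54.8

IQR = Q3 − Q1 = 31.60 − 17.50 = 14.10.
Lower fence = Q1 − 1.5·IQR = 17.50 − 21.15 = -3.65.
Upper fence = Q3 + 1.5·IQR = 31.60 + 21.15 = 52.75.
-29.6 < -3.65 → outlier.
-8.1 < -3.65 → outlier.
54.2 > 52.75 → outlier.
54.8 > 52.75 → outlier.
All remaining values lie within [-3.65, 52.75].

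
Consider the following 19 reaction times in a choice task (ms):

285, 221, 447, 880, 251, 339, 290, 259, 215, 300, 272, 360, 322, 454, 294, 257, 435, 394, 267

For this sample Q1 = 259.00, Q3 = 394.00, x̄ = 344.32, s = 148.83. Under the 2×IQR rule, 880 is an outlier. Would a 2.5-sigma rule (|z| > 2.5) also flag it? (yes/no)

yes

z = (880 − 344.32) / 148.83 = 3.60.
|z| = 3.60 > 2.5.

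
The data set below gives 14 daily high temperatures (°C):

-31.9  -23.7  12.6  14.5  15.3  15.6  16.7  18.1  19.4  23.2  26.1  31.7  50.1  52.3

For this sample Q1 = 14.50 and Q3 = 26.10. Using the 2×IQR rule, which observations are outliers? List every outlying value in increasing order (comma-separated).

IQR = Q3 − Q1 = 26.10 − 14.50 = 11.60.
Lower fence = Q1 − 2·IQR = 14.50 − 23.20 = -8.70.
Upper fence = Q3 + 2·IQR = 26.10 + 23.20 = 49.30.
-31.9 < -8.70 → outlier.
-23.7 < -8.70 → outlier.
50.1 > 49.30 → outlier.
52.3 > 49.30 → outlier.
All remaining values lie within [-8.70, 49.30].

-31.9, -23.7, 50.1, 52.3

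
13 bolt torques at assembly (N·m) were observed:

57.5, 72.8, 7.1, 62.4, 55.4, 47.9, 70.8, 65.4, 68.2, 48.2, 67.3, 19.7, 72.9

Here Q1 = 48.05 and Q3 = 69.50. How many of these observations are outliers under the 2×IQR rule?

IQR = 21.45; fences at 48.05 − 42.90 = 5.15 and 69.50 + 42.90 = 112.40.
Every value lies within the cutoffs.

0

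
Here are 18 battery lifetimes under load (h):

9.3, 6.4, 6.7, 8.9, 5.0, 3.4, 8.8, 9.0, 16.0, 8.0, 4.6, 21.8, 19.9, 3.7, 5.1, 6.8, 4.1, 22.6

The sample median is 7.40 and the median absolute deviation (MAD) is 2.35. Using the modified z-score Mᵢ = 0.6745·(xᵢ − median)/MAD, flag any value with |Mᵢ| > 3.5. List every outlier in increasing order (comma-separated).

|Mᵢ| > 3.5 ⇔ |xᵢ − 7.40| > 3.5·2.35/0.6745 = 12.19.
So outliers lie outside [-4.79, 19.59].
19.9: M = 3.59 → outlier.
21.8: M = 4.13 → outlier.
22.6: M = 4.36 → outlier.

19.9, 21.8, 22.6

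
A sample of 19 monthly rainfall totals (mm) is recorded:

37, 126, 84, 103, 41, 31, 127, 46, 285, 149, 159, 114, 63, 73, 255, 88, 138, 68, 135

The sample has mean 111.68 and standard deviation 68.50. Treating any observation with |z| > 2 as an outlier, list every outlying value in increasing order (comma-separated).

255, 285

Cutoffs at x̄ ± 2s: 111.68 ± 2·68.50 = [-25.32, 248.68].
255: z = 2.09, |z| > 2 → outlier.
285: z = 2.53, |z| > 2 → outlier.
Every other value lies within [-25.32, 248.68].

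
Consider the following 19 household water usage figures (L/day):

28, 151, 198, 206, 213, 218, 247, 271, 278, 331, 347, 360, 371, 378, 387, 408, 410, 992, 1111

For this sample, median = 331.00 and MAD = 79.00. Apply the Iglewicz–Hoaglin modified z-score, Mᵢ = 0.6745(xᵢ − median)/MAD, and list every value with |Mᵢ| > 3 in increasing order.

992, 1111

|Mᵢ| > 3 ⇔ |xᵢ − 331.00| > 3·79.00/0.6745 = 351.37.
So outliers lie outside [-20.37, 682.37].
992: M = 5.64 → outlier.
1111: M = 6.66 → outlier.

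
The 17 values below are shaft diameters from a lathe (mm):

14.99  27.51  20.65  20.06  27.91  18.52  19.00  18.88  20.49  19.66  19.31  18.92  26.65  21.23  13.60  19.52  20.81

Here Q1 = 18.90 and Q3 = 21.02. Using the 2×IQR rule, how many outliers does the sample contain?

IQR = 2.12; fences at 18.90 − 4.24 = 14.66 and 21.02 + 4.24 = 25.26.
Outside the cutoffs: 13.60, 26.65, 27.51, 27.91.

4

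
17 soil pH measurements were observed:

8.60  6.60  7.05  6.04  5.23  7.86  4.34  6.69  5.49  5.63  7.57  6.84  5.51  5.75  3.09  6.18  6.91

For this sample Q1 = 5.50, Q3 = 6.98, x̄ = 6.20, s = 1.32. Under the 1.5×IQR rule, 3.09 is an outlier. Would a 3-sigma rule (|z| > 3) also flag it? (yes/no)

z = (3.09 − 6.20) / 1.32 = -2.36.
|z| = 2.36 ≤ 3.

no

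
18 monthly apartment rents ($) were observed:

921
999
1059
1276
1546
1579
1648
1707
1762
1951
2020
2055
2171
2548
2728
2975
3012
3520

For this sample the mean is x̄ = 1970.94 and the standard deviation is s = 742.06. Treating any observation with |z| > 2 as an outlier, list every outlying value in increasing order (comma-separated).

Cutoffs at x̄ ± 2s: 1970.94 ± 2·742.06 = [486.82, 3455.06].
3520: z = 2.09, |z| > 2 → outlier.
Every other value lies within [486.82, 3455.06].

3520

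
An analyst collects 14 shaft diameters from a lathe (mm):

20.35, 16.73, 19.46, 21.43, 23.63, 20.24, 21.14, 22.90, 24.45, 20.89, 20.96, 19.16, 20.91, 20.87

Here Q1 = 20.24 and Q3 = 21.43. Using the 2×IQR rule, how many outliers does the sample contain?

2

IQR = 1.19; fences at 20.24 − 2.38 = 17.86 and 21.43 + 2.38 = 23.81.
Outside the cutoffs: 16.73, 24.45.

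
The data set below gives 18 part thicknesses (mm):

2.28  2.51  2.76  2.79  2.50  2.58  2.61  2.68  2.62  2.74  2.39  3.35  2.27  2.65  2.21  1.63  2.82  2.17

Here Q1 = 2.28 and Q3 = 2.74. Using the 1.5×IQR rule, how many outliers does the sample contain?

IQR = 0.46; fences at 2.28 − 0.69 = 1.59 and 2.74 + 0.69 = 3.43.
Every value lies within the cutoffs.

0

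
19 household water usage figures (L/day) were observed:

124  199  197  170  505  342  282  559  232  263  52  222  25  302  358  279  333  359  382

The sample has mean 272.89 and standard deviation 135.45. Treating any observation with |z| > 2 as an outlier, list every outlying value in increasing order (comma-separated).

559

Cutoffs at x̄ ± 2s: 272.89 ± 2·135.45 = [1.99, 543.79].
559: z = 2.11, |z| > 2 → outlier.
Every other value lies within [1.99, 543.79].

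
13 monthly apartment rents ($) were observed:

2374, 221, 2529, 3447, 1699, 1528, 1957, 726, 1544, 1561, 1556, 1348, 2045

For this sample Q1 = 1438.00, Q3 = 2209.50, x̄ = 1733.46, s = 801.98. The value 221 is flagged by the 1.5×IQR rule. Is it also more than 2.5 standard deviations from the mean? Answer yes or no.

no

z = (221 − 1733.46) / 801.98 = -1.89.
|z| = 1.89 ≤ 2.5.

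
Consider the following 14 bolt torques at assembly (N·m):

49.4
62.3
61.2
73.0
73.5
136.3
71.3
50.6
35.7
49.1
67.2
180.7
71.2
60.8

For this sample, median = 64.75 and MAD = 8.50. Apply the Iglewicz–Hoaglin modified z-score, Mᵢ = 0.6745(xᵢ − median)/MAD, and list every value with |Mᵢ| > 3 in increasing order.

|Mᵢ| > 3 ⇔ |xᵢ − 64.75| > 3·8.50/0.6745 = 37.81.
So outliers lie outside [26.94, 102.56].
136.3: M = 5.68 → outlier.
180.7: M = 9.20 → outlier.

136.3, 180.7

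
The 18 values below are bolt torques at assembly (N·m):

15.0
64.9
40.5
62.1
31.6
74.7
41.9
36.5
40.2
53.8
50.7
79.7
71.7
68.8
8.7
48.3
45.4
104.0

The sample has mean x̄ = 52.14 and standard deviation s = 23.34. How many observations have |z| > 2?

Cutoffs: x̄ ± 2s = [5.46, 98.82].
Outside the cutoffs: 104.0.

1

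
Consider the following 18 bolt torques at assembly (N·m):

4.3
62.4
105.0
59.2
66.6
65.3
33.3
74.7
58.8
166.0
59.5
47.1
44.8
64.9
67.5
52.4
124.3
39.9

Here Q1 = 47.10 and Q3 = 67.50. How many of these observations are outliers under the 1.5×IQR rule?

4

IQR = 20.40; fences at 47.10 − 30.60 = 16.50 and 67.50 + 30.60 = 98.10.
Outside the cutoffs: 4.3, 105.0, 124.3, 166.0.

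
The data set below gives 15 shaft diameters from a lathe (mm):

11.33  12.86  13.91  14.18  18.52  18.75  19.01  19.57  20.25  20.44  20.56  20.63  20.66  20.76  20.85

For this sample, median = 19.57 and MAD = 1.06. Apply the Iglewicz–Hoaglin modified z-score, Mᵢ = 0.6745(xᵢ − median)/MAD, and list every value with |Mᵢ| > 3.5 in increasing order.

|Mᵢ| > 3.5 ⇔ |xᵢ − 19.57| > 3.5·1.06/0.6745 = 5.50.
So outliers lie outside [14.07, 25.07].
11.33: M = -5.24 → outlier.
12.86: M = -4.27 → outlier.
13.91: M = -3.60 → outlier.

11.33, 12.86, 13.91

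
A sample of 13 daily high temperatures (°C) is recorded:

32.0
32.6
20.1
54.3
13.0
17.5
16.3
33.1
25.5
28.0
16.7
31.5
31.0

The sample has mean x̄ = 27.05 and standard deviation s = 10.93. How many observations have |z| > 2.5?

0

Cutoffs: x̄ ± 2.5s = [-0.275, 54.375].
Every value lies within the cutoffs.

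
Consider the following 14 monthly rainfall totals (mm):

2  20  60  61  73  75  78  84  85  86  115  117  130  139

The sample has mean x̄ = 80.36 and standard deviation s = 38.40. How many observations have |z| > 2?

1

Cutoffs: x̄ ± 2s = [3.56, 157.16].
Outside the cutoffs: 2.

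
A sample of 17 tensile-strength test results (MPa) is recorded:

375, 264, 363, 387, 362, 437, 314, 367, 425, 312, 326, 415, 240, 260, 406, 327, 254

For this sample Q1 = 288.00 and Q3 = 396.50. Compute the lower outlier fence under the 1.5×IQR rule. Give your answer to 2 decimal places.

IQR = Q3 − Q1 = 396.50 − 288.00 = 108.50.
Lower fence = Q1 − 1.5·IQR = 288.00 − 162.75 = 125.25.
Upper fence = Q3 + 1.5·IQR = 396.50 + 162.75 = 559.25.

125.25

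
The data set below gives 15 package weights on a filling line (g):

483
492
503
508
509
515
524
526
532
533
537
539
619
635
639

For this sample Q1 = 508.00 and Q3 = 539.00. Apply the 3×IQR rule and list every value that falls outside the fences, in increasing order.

635, 639

IQR = Q3 − Q1 = 539.00 − 508.00 = 31.00.
Lower fence = Q1 − 3·IQR = 508.00 − 93.00 = 415.00.
Upper fence = Q3 + 3·IQR = 539.00 + 93.00 = 632.00.
635 > 632.00 → outlier.
639 > 632.00 → outlier.
All remaining values lie within [415.00, 632.00].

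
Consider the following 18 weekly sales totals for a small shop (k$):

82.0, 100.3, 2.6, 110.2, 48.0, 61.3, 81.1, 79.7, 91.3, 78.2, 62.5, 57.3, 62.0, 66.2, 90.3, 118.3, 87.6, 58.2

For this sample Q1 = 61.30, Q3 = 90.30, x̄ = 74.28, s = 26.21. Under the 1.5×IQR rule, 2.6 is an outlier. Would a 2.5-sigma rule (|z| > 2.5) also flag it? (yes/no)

z = (2.6 − 74.28) / 26.21 = -2.73.
|z| = 2.73 > 2.5.

yes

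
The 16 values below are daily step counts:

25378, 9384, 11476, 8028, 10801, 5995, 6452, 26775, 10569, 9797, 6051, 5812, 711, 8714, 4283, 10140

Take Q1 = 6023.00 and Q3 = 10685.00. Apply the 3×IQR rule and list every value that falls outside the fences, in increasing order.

IQR = Q3 − Q1 = 10685.00 − 6023.00 = 4662.00.
Lower fence = Q1 − 3·IQR = 6023.00 − 13986.00 = -7963.00.
Upper fence = Q3 + 3·IQR = 10685.00 + 13986.00 = 24671.00.
25378 > 24671.00 → outlier.
26775 > 24671.00 → outlier.
All remaining values lie within [-7963.00, 24671.00].

25378, 26775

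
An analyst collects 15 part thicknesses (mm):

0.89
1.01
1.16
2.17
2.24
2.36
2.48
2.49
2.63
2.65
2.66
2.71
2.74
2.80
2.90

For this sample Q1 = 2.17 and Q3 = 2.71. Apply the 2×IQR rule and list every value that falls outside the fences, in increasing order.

IQR = Q3 − Q1 = 2.71 − 2.17 = 0.54.
Lower fence = Q1 − 2·IQR = 2.17 − 1.08 = 1.09.
Upper fence = Q3 + 2·IQR = 2.71 + 1.08 = 3.79.
0.89 < 1.09 → outlier.
1.01 < 1.09 → outlier.
All remaining values lie within [1.09, 3.79].

0.89, 1.01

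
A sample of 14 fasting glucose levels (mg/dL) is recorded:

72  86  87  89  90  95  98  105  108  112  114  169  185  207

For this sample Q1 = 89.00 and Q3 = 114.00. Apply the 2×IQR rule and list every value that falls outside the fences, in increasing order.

IQR = Q3 − Q1 = 114.00 − 89.00 = 25.00.
Lower fence = Q1 − 2·IQR = 89.00 − 50.00 = 39.00.
Upper fence = Q3 + 2·IQR = 114.00 + 50.00 = 164.00.
169 > 164.00 → outlier.
185 > 164.00 → outlier.
207 > 164.00 → outlier.
All remaining values lie within [39.00, 164.00].

169, 185, 207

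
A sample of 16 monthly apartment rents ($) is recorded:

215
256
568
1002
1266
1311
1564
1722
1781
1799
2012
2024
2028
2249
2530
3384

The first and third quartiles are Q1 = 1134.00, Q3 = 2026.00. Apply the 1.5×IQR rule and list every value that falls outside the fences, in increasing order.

3384

IQR = Q3 − Q1 = 2026.00 − 1134.00 = 892.00.
Lower fence = Q1 − 1.5·IQR = 1134.00 − 1338.00 = -204.00.
Upper fence = Q3 + 1.5·IQR = 2026.00 + 1338.00 = 3364.00.
3384 > 3364.00 → outlier.
All remaining values lie within [-204.00, 3364.00].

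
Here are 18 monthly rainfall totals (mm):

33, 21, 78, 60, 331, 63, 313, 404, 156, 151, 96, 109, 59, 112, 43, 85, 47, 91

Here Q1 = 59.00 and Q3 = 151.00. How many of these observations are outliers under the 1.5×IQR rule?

3

IQR = 92.00; fences at 59.00 − 138.00 = -79.00 and 151.00 + 138.00 = 289.00.
Outside the cutoffs: 313, 331, 404.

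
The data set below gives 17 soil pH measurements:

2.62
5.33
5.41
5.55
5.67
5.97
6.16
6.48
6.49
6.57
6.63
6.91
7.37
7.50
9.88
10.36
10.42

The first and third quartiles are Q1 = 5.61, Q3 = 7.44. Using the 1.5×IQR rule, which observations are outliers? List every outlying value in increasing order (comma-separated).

IQR = Q3 − Q1 = 7.44 − 5.61 = 1.83.
Lower fence = Q1 − 1.5·IQR = 5.61 − 2.745 = 2.865.
Upper fence = Q3 + 1.5·IQR = 7.44 + 2.745 = 10.185.
2.62 < 2.865 → outlier.
10.36 > 10.185 → outlier.
10.42 > 10.185 → outlier.
All remaining values lie within [2.865, 10.185].

2.62, 10.36, 10.42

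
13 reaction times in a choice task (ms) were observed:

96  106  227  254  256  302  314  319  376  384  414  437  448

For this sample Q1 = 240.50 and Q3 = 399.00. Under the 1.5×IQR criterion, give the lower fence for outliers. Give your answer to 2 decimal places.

2.75

IQR = Q3 − Q1 = 399.00 − 240.50 = 158.50.
Lower fence = Q1 − 1.5·IQR = 240.50 − 237.75 = 2.75.
Upper fence = Q3 + 1.5·IQR = 399.00 + 237.75 = 636.75.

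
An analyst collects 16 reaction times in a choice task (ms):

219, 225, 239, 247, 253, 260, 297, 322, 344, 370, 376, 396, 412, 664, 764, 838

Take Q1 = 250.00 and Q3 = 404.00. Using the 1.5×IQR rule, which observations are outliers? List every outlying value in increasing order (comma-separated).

IQR = Q3 − Q1 = 404.00 − 250.00 = 154.00.
Lower fence = Q1 − 1.5·IQR = 250.00 − 231.00 = 19.00.
Upper fence = Q3 + 1.5·IQR = 404.00 + 231.00 = 635.00.
664 > 635.00 → outlier.
764 > 635.00 → outlier.
838 > 635.00 → outlier.
All remaining values lie within [19.00, 635.00].

664, 764, 838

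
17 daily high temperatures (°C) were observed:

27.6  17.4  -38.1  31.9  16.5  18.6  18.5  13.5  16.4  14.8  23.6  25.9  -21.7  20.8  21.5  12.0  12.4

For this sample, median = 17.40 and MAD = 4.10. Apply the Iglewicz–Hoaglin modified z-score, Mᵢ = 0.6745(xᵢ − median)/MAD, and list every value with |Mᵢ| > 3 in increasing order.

-38.1, -21.7

|Mᵢ| > 3 ⇔ |xᵢ − 17.40| > 3·4.10/0.6745 = 18.24.
So outliers lie outside [-0.84, 35.64].
-38.1: M = -9.13 → outlier.
-21.7: M = -6.43 → outlier.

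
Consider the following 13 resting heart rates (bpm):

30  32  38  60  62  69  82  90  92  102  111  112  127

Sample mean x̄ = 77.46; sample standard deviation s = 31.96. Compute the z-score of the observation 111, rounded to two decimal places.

z = (111 − 77.46) / 31.96 = 1.05.

1.05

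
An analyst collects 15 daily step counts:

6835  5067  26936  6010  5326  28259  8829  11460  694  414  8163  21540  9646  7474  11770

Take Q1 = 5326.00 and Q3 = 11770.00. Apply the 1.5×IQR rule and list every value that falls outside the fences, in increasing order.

IQR = Q3 − Q1 = 11770.00 − 5326.00 = 6444.00.
Lower fence = Q1 − 1.5·IQR = 5326.00 − 9666.00 = -4340.00.
Upper fence = Q3 + 1.5·IQR = 11770.00 + 9666.00 = 21436.00.
21540 > 21436.00 → outlier.
26936 > 21436.00 → outlier.
28259 > 21436.00 → outlier.
All remaining values lie within [-4340.00, 21436.00].

21540, 26936, 28259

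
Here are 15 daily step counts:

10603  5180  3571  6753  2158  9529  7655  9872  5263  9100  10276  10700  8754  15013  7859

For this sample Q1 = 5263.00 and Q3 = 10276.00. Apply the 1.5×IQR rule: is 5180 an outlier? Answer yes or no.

IQR = Q3 − Q1 = 10276.00 − 5263.00 = 5013.00.
Lower fence = Q1 − 1.5·IQR = 5263.00 − 7519.50 = -2256.50.
Upper fence = Q3 + 1.5·IQR = 10276.00 + 7519.50 = 17795.50.
5180 lies within [-2256.50, 17795.50].

no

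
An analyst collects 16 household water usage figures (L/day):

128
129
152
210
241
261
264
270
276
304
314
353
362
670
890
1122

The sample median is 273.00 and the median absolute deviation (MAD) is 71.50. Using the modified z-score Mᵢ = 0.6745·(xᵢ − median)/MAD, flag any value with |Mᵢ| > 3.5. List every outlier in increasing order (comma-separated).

|Mᵢ| > 3.5 ⇔ |xᵢ − 273.00| > 3.5·71.50/0.6745 = 371.02.
So outliers lie outside [-98.02, 644.02].
670: M = 3.75 → outlier.
890: M = 5.82 → outlier.
1122: M = 8.01 → outlier.

670, 890, 1122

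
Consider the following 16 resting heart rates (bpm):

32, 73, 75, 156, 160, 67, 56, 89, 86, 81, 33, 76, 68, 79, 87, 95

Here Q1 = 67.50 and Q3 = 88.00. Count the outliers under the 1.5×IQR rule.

4

IQR = 20.50; fences at 67.50 − 30.75 = 36.75 and 88.00 + 30.75 = 118.75.
Outside the cutoffs: 32, 33, 156, 160.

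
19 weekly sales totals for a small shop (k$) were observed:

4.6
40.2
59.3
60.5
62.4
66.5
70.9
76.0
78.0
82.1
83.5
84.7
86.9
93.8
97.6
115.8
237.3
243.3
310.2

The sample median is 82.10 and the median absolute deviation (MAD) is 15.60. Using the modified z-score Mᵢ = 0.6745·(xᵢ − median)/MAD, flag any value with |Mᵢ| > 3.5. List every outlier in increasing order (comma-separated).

|Mᵢ| > 3.5 ⇔ |xᵢ − 82.10| > 3.5·15.60/0.6745 = 80.95.
So outliers lie outside [1.15, 163.05].
237.3: M = 6.71 → outlier.
243.3: M = 6.97 → outlier.
310.2: M = 9.86 → outlier.

237.3, 243.3, 310.2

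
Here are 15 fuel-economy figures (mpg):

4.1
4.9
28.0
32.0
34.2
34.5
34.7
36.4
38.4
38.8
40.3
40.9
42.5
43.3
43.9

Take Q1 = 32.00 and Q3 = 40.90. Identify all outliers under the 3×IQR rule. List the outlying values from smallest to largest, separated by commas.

IQR = Q3 − Q1 = 40.90 − 32.00 = 8.90.
Lower fence = Q1 − 3·IQR = 32.00 − 26.70 = 5.30.
Upper fence = Q3 + 3·IQR = 40.90 + 26.70 = 67.60.
4.1 < 5.30 → outlier.
4.9 < 5.30 → outlier.
All remaining values lie within [5.30, 67.60].

4.1, 4.9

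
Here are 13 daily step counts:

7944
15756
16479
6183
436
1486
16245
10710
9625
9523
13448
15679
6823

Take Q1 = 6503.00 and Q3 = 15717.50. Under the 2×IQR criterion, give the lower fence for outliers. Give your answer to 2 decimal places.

IQR = Q3 − Q1 = 15717.50 − 6503.00 = 9214.50.
Lower fence = Q1 − 2·IQR = 6503.00 − 18429.00 = -11926.00.
Upper fence = Q3 + 2·IQR = 15717.50 + 18429.00 = 34146.50.

-11926.00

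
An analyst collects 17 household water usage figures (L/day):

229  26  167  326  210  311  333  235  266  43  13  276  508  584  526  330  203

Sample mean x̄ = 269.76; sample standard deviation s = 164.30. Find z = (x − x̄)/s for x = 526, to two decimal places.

1.56

z = (526 − 269.76) / 164.30 = 1.56.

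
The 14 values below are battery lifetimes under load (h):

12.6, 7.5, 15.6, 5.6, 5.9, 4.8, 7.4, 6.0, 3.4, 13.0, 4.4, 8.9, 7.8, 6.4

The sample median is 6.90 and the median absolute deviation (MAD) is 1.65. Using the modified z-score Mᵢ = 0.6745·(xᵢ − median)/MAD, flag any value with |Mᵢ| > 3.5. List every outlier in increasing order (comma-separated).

15.6

|Mᵢ| > 3.5 ⇔ |xᵢ − 6.90| > 3.5·1.65/0.6745 = 8.56.
So outliers lie outside [-1.66, 15.46].
15.6: M = 3.56 → outlier.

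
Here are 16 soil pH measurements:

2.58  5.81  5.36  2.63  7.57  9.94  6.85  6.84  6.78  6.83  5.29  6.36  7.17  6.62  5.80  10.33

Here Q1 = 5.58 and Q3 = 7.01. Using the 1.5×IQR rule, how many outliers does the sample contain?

IQR = 1.43; fences at 5.58 − 2.145 = 3.435 and 7.01 + 2.145 = 9.155.
Outside the cutoffs: 2.58, 2.63, 9.94, 10.33.

4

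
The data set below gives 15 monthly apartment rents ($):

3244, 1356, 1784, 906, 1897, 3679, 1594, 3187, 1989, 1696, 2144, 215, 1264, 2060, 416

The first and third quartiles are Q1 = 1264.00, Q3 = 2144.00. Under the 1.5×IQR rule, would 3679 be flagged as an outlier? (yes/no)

yes

IQR = Q3 − Q1 = 2144.00 − 1264.00 = 880.00.
Lower fence = Q1 − 1.5·IQR = 1264.00 − 1320.00 = -56.00.
Upper fence = Q3 + 1.5·IQR = 2144.00 + 1320.00 = 3464.00.
3679 lies above the upper fence.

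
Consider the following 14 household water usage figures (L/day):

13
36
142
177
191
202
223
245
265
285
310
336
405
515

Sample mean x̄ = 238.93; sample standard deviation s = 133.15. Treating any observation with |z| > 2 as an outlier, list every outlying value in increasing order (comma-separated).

Cutoffs at x̄ ± 2s: 238.93 ± 2·133.15 = [-27.37, 505.23].
515: z = 2.07, |z| > 2 → outlier.
Every other value lies within [-27.37, 505.23].

515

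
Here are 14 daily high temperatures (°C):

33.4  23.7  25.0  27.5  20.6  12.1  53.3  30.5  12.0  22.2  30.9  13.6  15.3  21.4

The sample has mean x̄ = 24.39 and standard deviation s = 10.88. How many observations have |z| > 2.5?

1

Cutoffs: x̄ ± 2.5s = [-2.81, 51.59].
Outside the cutoffs: 53.3.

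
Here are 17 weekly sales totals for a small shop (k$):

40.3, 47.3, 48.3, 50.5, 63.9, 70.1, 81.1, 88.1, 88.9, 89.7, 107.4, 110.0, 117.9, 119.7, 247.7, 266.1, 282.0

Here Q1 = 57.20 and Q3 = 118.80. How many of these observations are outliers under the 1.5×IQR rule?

3

IQR = 61.60; fences at 57.20 − 92.40 = -35.20 and 118.80 + 92.40 = 211.20.
Outside the cutoffs: 247.7, 266.1, 282.0.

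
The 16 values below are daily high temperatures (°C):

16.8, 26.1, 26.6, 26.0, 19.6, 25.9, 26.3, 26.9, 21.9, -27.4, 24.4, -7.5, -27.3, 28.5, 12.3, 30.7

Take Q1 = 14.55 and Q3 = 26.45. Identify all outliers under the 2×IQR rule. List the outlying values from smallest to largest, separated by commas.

IQR = Q3 − Q1 = 26.45 − 14.55 = 11.90.
Lower fence = Q1 − 2·IQR = 14.55 − 23.80 = -9.25.
Upper fence = Q3 + 2·IQR = 26.45 + 23.80 = 50.25.
-27.4 < -9.25 → outlier.
-27.3 < -9.25 → outlier.
All remaining values lie within [-9.25, 50.25].

-27.4, -27.3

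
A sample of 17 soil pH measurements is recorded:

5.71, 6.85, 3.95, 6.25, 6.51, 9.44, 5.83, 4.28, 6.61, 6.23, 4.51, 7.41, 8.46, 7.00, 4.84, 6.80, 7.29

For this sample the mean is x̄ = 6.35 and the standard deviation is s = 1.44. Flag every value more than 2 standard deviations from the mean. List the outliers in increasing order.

9.44

Cutoffs at x̄ ± 2s: 6.35 ± 2·1.44 = [3.47, 9.23].
9.44: z = 2.15, |z| > 2 → outlier.
Every other value lies within [3.47, 9.23].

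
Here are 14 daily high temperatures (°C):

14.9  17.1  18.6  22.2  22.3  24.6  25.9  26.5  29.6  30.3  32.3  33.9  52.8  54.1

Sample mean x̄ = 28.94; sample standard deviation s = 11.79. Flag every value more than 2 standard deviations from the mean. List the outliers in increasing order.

Cutoffs at x̄ ± 2s: 28.94 ± 2·11.79 = [5.36, 52.52].
52.8: z = 2.02, |z| > 2 → outlier.
54.1: z = 2.13, |z| > 2 → outlier.
Every other value lies within [5.36, 52.52].

52.8, 54.1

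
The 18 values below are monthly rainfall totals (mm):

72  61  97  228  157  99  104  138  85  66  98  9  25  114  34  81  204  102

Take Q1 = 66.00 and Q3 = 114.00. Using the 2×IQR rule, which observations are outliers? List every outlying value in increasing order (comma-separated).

228

IQR = Q3 − Q1 = 114.00 − 66.00 = 48.00.
Lower fence = Q1 − 2·IQR = 66.00 − 96.00 = -30.00.
Upper fence = Q3 + 2·IQR = 114.00 + 96.00 = 210.00.
228 > 210.00 → outlier.
All remaining values lie within [-30.00, 210.00].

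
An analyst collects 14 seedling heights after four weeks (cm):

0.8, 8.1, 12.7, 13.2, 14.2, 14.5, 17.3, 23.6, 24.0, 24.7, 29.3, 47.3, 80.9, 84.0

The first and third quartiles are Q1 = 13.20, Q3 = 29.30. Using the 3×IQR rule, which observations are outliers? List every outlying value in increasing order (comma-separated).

80.9, 84.0

IQR = Q3 − Q1 = 29.30 − 13.20 = 16.10.
Lower fence = Q1 − 3·IQR = 13.20 − 48.30 = -35.10.
Upper fence = Q3 + 3·IQR = 29.30 + 48.30 = 77.60.
80.9 > 77.60 → outlier.
84.0 > 77.60 → outlier.
All remaining values lie within [-35.10, 77.60].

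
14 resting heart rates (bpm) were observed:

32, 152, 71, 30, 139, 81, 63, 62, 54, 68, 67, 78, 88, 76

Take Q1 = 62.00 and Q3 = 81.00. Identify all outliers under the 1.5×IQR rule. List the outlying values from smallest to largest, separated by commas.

IQR = Q3 − Q1 = 81.00 − 62.00 = 19.00.
Lower fence = Q1 − 1.5·IQR = 62.00 − 28.50 = 33.50.
Upper fence = Q3 + 1.5·IQR = 81.00 + 28.50 = 109.50.
30 < 33.50 → outlier.
32 < 33.50 → outlier.
139 > 109.50 → outlier.
152 > 109.50 → outlier.
All remaining values lie within [33.50, 109.50].

30, 32, 139, 152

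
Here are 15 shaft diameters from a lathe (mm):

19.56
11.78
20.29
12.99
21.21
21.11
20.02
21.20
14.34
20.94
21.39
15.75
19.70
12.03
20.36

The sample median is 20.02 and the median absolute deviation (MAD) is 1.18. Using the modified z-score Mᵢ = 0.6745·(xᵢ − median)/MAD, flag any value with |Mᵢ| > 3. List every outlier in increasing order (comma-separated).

11.78, 12.03, 12.99, 14.34

|Mᵢ| > 3 ⇔ |xᵢ − 20.02| > 3·1.18/0.6745 = 5.25.
So outliers lie outside [14.77, 25.27].
11.78: M = -4.71 → outlier.
12.03: M = -4.57 → outlier.
12.99: M = -4.02 → outlier.
14.34: M = -3.25 → outlier.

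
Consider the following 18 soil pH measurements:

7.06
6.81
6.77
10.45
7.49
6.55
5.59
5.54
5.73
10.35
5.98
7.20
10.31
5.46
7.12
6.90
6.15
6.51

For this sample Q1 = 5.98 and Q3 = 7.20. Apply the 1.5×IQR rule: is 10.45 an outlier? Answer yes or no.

IQR = Q3 − Q1 = 7.20 − 5.98 = 1.22.
Lower fence = Q1 − 1.5·IQR = 5.98 − 1.83 = 4.15.
Upper fence = Q3 + 1.5·IQR = 7.20 + 1.83 = 9.03.
10.45 lies above the upper fence.

yes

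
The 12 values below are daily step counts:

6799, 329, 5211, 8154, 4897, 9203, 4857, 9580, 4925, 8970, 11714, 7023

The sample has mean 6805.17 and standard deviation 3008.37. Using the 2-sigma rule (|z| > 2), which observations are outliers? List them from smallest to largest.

Cutoffs at x̄ ± 2s: 6805.17 ± 2·3008.37 = [788.43, 12821.91].
329: z = -2.15, |z| > 2 → outlier.
Every other value lies within [788.43, 12821.91].

329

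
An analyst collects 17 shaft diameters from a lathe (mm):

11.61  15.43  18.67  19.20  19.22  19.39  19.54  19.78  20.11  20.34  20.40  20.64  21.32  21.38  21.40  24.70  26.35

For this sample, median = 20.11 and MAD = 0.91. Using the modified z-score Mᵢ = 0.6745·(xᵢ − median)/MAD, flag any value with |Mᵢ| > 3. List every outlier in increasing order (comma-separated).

11.61, 15.43, 24.70, 26.35

|Mᵢ| > 3 ⇔ |xᵢ − 20.11| > 3·0.91/0.6745 = 4.05.
So outliers lie outside [16.06, 24.16].
11.61: M = -6.30 → outlier.
15.43: M = -3.47 → outlier.
24.70: M = 3.40 → outlier.
26.35: M = 4.63 → outlier.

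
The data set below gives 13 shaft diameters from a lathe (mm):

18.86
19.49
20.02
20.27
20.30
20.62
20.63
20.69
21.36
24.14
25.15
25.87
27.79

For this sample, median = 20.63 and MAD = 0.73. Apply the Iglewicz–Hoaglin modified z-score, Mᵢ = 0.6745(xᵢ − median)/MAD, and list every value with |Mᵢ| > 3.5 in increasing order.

|Mᵢ| > 3.5 ⇔ |xᵢ − 20.63| > 3.5·0.73/0.6745 = 3.79.
So outliers lie outside [16.84, 24.42].
25.15: M = 4.18 → outlier.
25.87: M = 4.84 → outlier.
27.79: M = 6.62 → outlier.

25.15, 25.87, 27.79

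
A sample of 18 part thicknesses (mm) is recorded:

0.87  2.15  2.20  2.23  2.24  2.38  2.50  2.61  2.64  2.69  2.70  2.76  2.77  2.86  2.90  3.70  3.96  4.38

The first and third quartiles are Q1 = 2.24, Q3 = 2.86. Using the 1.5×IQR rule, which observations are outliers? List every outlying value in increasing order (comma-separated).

0.87, 3.96, 4.38

IQR = Q3 − Q1 = 2.86 − 2.24 = 0.62.
Lower fence = Q1 − 1.5·IQR = 2.24 − 0.93 = 1.31.
Upper fence = Q3 + 1.5·IQR = 2.86 + 0.93 = 3.79.
0.87 < 1.31 → outlier.
3.96 > 3.79 → outlier.
4.38 > 3.79 → outlier.
All remaining values lie within [1.31, 3.79].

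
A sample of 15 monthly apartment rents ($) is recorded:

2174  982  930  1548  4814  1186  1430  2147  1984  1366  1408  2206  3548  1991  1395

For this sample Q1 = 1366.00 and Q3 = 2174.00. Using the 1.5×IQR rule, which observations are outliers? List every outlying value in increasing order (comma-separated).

3548, 4814

IQR = Q3 − Q1 = 2174.00 − 1366.00 = 808.00.
Lower fence = Q1 − 1.5·IQR = 1366.00 − 1212.00 = 154.00.
Upper fence = Q3 + 1.5·IQR = 2174.00 + 1212.00 = 3386.00.
3548 > 3386.00 → outlier.
4814 > 3386.00 → outlier.
All remaining values lie within [154.00, 3386.00].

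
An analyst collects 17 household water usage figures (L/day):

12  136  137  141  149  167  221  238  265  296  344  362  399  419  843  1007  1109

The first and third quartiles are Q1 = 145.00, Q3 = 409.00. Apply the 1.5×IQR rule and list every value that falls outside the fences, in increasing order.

843, 1007, 1109

IQR = Q3 − Q1 = 409.00 − 145.00 = 264.00.
Lower fence = Q1 − 1.5·IQR = 145.00 − 396.00 = -251.00.
Upper fence = Q3 + 1.5·IQR = 409.00 + 396.00 = 805.00.
843 > 805.00 → outlier.
1007 > 805.00 → outlier.
1109 > 805.00 → outlier.
All remaining values lie within [-251.00, 805.00].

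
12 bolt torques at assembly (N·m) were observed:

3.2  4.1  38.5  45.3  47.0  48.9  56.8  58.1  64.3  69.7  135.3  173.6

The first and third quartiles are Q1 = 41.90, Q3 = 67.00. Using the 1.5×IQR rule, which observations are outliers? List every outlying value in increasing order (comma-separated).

IQR = Q3 − Q1 = 67.00 − 41.90 = 25.10.
Lower fence = Q1 − 1.5·IQR = 41.90 − 37.65 = 4.25.
Upper fence = Q3 + 1.5·IQR = 67.00 + 37.65 = 104.65.
3.2 < 4.25 → outlier.
4.1 < 4.25 → outlier.
135.3 > 104.65 → outlier.
173.6 > 104.65 → outlier.
All remaining values lie within [4.25, 104.65].

3.2, 4.1, 135.3, 173.6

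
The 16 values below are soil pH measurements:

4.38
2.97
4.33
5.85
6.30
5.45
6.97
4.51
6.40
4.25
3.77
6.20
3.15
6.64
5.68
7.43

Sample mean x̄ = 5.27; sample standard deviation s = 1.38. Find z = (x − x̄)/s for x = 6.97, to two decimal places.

1.23

z = (6.97 − 5.27) / 1.38 = 1.23.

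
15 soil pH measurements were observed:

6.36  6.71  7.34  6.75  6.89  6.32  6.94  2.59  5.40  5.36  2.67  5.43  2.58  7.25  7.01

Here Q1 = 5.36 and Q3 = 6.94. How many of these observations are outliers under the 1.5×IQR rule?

3

IQR = 1.58; fences at 5.36 − 2.37 = 2.99 and 6.94 + 2.37 = 9.31.
Outside the cutoffs: 2.58, 2.59, 2.67.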